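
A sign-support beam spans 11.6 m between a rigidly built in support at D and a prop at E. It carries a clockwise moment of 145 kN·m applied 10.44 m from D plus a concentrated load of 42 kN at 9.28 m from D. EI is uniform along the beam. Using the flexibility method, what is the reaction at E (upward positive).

R_E = 48.13 kN

Remove the prop at E; the released (primary) structure is a cantilever built in at D.
Deflection at E on the released cantilever, summing each load's contribution:
  clockwise couple 145 at a = 10.44: M₀a(2L − a)/(2EI) = 9658/EI
  point load 42 at a = 9.28: Pa²(3L − a)/(6EI) = 15384/EI
  δ_0 = 25042/EI
Tip deflection under a unit load at E: L³/(3EI) = 520.3/EI.
The prop prevents deflection at E: R_E = δ_0/δ_{EE} = 25042/520.3 = 48.13 kN.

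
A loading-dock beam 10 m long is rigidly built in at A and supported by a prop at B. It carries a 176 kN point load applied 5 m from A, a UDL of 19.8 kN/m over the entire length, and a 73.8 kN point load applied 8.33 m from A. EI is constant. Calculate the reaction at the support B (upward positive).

Take the reaction at B as the redundant and release it; the primary structure is a cantilever fixed at A.
Free-end deflection of the primary structure under the applied loading (downward +):
  point load 176 at a = 5: Pa²(3L − a)/(6EI) = 18333/EI
  UDL 19.8: wL⁴/(8EI) = 24750/EI
  point load 73.8 at a = 8.33: Pa²(3L − a)/(6EI) = 18495/EI
  δ_0 = 61578/EI
Tip deflection under a unit load at B: L³/(3EI) = 333.3/EI.
The prop prevents deflection at B: R_B = δ_0/δ_{BB} = 61578/333.3 = 184.7 kN.

R_B = 184.7 kN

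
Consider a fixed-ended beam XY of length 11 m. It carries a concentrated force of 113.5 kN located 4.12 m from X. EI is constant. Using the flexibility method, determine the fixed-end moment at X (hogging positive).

M_X = 182.9 kN·m

Take the two fixed-end moments M_X, M_Y as redundants; the released structure is the simple span XY.
Simple-span end rotations at X and Y under the given loads:
  at X: point load 113.5 at a = 4.12: Pab(L + b)/(6LEI) = 871.6/EI
  at Y: point load 113.5 at a = 4.12: Pab(L + a)/(6LEI) = 737/EI
  θ_X0 = 871.6/EI,  θ_Y0 = 737/EI
Flexibility coefficients: a unit moment at one end gives L/(3EI) there and L/(6EI) at the far end, so f₁₁ = f₂₂ = 3.667/EI and f₁₂ = f₂₁ = 1.833/EI.
Compatibility — zero rotation at each built-in end:
  3.667 M_X + 1.833 M_Y = 871.6
  1.833 M_X + 3.667 M_Y = 737
Solving the pair gives M_X = 182.9 kN·m and M_Y = 109.5 kN·m (hogging).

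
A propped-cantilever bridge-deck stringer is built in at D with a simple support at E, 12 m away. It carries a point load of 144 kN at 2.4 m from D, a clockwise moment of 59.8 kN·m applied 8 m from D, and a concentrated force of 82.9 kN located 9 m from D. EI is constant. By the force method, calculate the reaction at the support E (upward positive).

R_E = 67.17 kN

Take the reaction at E as the redundant and release it; the primary structure is a cantilever fixed at D.
Primary-structure tip deflection at E by superposition:
  point load 144 at a = 2.4: Pa²(3L − a)/(6EI) = 4645/EI
  clockwise couple 59.8 at a = 8: M₀a(2L − a)/(2EI) = 3827/EI
  point load 82.9 at a = 9: Pa²(3L − a)/(6EI) = 30217/EI
  δ_0 = 38689/EI
Flexibility coefficient — unit upward force at E: δ_{EE} = L³/(3EI) = 576/EI.
The prop prevents deflection at E: R_E = δ_0/δ_{EE} = 38689/576 = 67.17 kN.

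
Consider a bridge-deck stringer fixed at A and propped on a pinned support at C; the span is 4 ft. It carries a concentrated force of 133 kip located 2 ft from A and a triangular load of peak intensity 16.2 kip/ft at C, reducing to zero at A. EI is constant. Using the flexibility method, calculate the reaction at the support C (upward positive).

Choose R_C as the redundant. The primary structure is the cantilever fixed at A.
Deflection at C on the released cantilever, summing each load's contribution:
  point load 133 at a = 2: Pa²(3L − a)/(6EI) = 886.7/EI
  triangular load, peak 16.2 at the free end: 11w₀L⁴/(120EI) = 380.2/EI
  δ_0 = 1267/EI
Tip deflection under a unit load at C: L³/(3EI) = 21.33/EI.
The prop prevents deflection at C: R_C = δ_0/δ_{CC} = 1267/21.33 = 59.38 kip.

R_C = 59.38 kip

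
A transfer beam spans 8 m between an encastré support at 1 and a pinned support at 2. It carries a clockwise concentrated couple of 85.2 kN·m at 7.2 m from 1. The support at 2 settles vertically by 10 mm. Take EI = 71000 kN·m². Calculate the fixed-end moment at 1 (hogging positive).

Remove the prop at 2; the released (primary) structure is a cantilever built in at 1.
Deflection at 2 on the released cantilever, summing each load's contribution:
  clockwise couple 85.2 at a = 7.2: M₀a(2L − a)/(2EI) = 2699/EI
Tip deflection under a unit load at 2: L³/(3EI) = 170.7/EI.
With EI = 71000 kN·m²: δ_0 = 0.038016 m and δ_{22} = 0.002404 m/kN.
Compatibility — the beam at 2 must follow the support down by 0.01 m: δ_0 − R_2·δ_{22} = 0.01, so R_2 = (0.038016 − 0.01)/0.002404 = 11.66 kN.
Moment equilibrium about 1: M_1 = Σ(load moments about 1) − R_2·L = 85.2 − 11.66×8 = -8.041 kN·m.

M_1 = -8.041 kN·m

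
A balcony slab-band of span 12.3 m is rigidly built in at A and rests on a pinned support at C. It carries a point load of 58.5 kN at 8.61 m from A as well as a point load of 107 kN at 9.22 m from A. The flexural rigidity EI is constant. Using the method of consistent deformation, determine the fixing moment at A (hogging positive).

M_A = 252.7 kN·m

Release the roller at C. Primary structure: cantilever fixed at A.
Primary-structure tip deflection at C by superposition:
  point load 58.5 at a = 8.61: Pa²(3L − a)/(6EI) = 20448/EI
  point load 107 at a = 9.22: Pa²(3L − a)/(6EI) = 41962/EI
  δ_0 = 62410/EI
Tip deflection under a unit load at C: L³/(3EI) = 620.3/EI.
The prop prevents deflection at C: R_C = δ_0/δ_{CC} = 62410/620.3 = 100.6 kN.
Moment equilibrium about A: M_A = Σ(load moments about A) − R_C·L = 1490 − 100.6×12.3 = 252.7 kN·m.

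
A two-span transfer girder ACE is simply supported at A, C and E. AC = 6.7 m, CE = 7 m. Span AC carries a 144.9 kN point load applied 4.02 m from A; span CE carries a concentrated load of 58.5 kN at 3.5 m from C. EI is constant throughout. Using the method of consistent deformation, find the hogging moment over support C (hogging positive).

M_C = 130.4 kN·m

Take M_C as the redundant. Released structure: two simple spans AC and CE with a hinge at C.
End slopes at the hinge C, treating each span as simply supported:
  span AC: point load 144.9 at a = 4.02: Pab(L + a)/(6LEI) = 416.3/EI
  span CE: point load 58.5 at a = 3.5: Pab(L + b)/(6LEI) = 179.2/EI
  relative rotation θ_0 = (416.3 + 179.2)/EI = 595.4/EI
A unit hogging moment at C produces rotation L₁/(3EI) + L₂/(3EI) = 4.567/EI.
Compatibility: M_C·(L₁+L₂)/(3EI) = θ_0, giving M_C = 130.4 kN·m (hogging).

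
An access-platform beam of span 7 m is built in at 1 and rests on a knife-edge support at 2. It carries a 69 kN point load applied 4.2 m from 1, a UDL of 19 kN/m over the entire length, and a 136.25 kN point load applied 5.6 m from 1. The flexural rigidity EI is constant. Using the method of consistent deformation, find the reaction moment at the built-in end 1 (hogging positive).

M_1 = 289.1 kN·m

Remove the prop at 2; the released (primary) structure is a cantilever built in at 1.
Downward deflection at the released point 2 due to the loads:
  point load 69 at a = 4.2: Pa²(3L − a)/(6EI) = 3408/EI
  UDL 19: wL⁴/(8EI) = 5702/EI
  point load 136.25 at a = 5.6: Pa²(3L − a)/(6EI) = 10967/EI
  δ_0 = 20077/EI
Tip deflection under a unit load at 2: L³/(3EI) = 114.3/EI.
The prop prevents deflection at 2: R_2 = δ_0/δ_{22} = 20077/114.3 = 175.6 kN.
Moment equilibrium about 1: M_1 = Σ(load moments about 1) − R_2·L = 1518 − 175.6×7 = 289.1 kN·m.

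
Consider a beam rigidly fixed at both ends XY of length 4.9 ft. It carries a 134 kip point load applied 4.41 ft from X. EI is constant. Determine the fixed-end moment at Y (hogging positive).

Release both end moments; the primary structure is a simply-supported span XY with redundants M_X and M_Y.
End rotations of the released simple span under the applied load (×1/EI):
  at X: point load 134 at a = 4.41: Pab(L + b)/(6LEI) = 53.09/EI
  at Y: point load 134 at a = 4.41: Pab(L + a)/(6LEI) = 91.69/EI
  θ_X0 = 53.09/EI,  θ_Y0 = 91.69/EI
Flexibility coefficients: a unit moment at one end gives L/(3EI) there and L/(6EI) at the far end, so f₁₁ = f₂₂ = 1.633/EI and f₁₂ = f₂₁ = 0.8167/EI.
Compatibility — zero rotation at each built-in end:
  1.633 M_X + 0.8167 M_Y = 53.09
  0.8167 M_X + 1.633 M_Y = 91.69
Solving the pair gives M_X = 5.909 kip·ft and M_Y = 53.18 kip·ft (hogging).

M_Y = 53.18 kip·ft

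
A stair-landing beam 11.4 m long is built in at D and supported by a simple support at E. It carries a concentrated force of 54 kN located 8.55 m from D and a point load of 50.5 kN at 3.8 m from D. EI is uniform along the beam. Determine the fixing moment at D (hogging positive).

M_D = 178.8 kN·m

Choose R_E as the redundant. The primary structure is the cantilever fixed at D.
Primary-structure tip deflection at E by superposition:
  point load 54 at a = 8.55: Pa²(3L − a)/(6EI) = 16876/EI
  point load 50.5 at a = 3.8: Pa²(3L − a)/(6EI) = 3695/EI
  δ_0 = 20570/EI
Tip deflection under a unit load at E: L³/(3EI) = 493.8/EI.
Compatibility at E: δ_0 − R_E·δ_{EE} = 0, so R_E = 20570/493.8 = 41.65 kN.
Moment equilibrium about D: M_D = Σ(load moments about D) − R_E·L = 653.6 − 41.65×11.4 = 178.8 kN·m.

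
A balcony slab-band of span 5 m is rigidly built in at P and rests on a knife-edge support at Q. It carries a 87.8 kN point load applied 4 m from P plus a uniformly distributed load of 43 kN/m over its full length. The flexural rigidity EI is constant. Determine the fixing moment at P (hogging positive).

Take the reaction at Q as the redundant and release it; the primary structure is a cantilever fixed at P.
Deflection at Q on the released cantilever, summing each load's contribution:
  point load 87.8 at a = 4: Pa²(3L − a)/(6EI) = 2575/EI
  UDL 43: wL⁴/(8EI) = 3359/EI
  δ_0 = 5935/EI
Flexibility coefficient — unit upward force at Q: δ_{QQ} = L³/(3EI) = 41.67/EI.
Compatibility at Q: δ_0 − R_Q·δ_{QQ} = 0, so R_Q = 5935/41.67 = 142.4 kN.
Moment equilibrium about P: M_P = Σ(load moments about P) − R_Q·L = 888.7 − 142.4×5 = 176.5 kN·m.

M_P = 176.5 kN·m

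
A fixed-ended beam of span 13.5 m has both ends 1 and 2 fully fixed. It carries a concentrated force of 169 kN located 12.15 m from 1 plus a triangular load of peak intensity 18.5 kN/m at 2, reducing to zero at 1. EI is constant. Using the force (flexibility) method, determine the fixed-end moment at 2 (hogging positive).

M_2 = 353.4 kN·m

Take the two fixed-end moments M_1, M_2 as redundants; the released structure is the simple span 12.
End rotations of the released simple span under the applied load (×1/EI):
  at 1: point load 169 at a = 12.15: Pab(L + b)/(6LEI) = 508.2/EI
  at 2: point load 169 at a = 12.15: Pab(L + a)/(6LEI) = 877.8/EI
  at 1: triangular load, peak 18.5: 7w₀L³/(360EI) = 885.1/EI
  at 2: triangular load, peak 18.5: w₀L³/(45EI) = 1011/EI
  θ_10 = 1393/EI,  θ_20 = 1889/EI
Flexibility coefficients: a unit moment at one end gives L/(3EI) there and L/(6EI) at the far end, so f₁₁ = f₂₂ = 4.5/EI and f₁₂ = f₂₁ = 2.25/EI.
Compatibility — zero rotation at each built-in end:
  4.5 M_1 + 2.25 M_2 = 1393
  2.25 M_1 + 4.5 M_2 = 1889
Solving the pair gives M_1 = 132.9 kN·m and M_2 = 353.4 kN·m (hogging).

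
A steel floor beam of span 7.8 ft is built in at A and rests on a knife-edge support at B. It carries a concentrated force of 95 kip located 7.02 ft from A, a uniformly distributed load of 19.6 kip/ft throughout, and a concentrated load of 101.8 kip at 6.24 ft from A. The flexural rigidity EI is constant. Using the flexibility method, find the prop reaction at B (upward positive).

R_B = 209.8 kip

Choose R_B as the redundant. The primary structure is the cantilever fixed at A.
Primary-structure tip deflection at B by superposition:
  point load 95 at a = 7.02: Pa²(3L − a)/(6EI) = 12781/EI
  UDL 19.6: wL⁴/(8EI) = 9069/EI
  point load 101.8 at a = 6.24: Pa²(3L − a)/(6EI) = 11337/EI
  δ_0 = 33186/EI
Tip deflection under a unit load at B: L³/(3EI) = 158.2/EI.
Compatibility at B: δ_0 − R_B·δ_{BB} = 0, so R_B = 33186/158.2 = 209.8 kip.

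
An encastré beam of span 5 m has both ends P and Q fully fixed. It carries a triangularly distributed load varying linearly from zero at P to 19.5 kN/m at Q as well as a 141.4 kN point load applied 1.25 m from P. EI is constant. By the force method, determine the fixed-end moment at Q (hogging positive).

M_Q = 57.52 kN·m

Take the two fixed-end moments M_P, M_Q as redundants; the released structure is the simple span PQ.
On the primary (simply-supported) span, the end slopes from the loading are:
  at P: triangular load, peak 19.5: 7w₀L³/(360EI) = 47.4/EI
  at Q: triangular load, peak 19.5: w₀L³/(45EI) = 54.17/EI
  at P: point load 141.4 at a = 1.25: Pab(L + b)/(6LEI) = 193.3/EI
  at Q: point load 141.4 at a = 1.25: Pab(L + a)/(6LEI) = 138.1/EI
  θ_P0 = 240.7/EI,  θ_Q0 = 192.3/EI
Flexibility coefficients: a unit moment at one end gives L/(3EI) there and L/(6EI) at the far end, so f₁₁ = f₂₂ = 1.667/EI and f₁₂ = f₂₁ = 0.8333/EI.
Compatibility — zero rotation at each built-in end:
  1.667 M_P + 0.8333 M_Q = 240.7
  0.8333 M_P + 1.667 M_Q = 192.3
Solving the pair gives M_P = 115.7 kN·m and M_Q = 57.52 kN·m (hogging).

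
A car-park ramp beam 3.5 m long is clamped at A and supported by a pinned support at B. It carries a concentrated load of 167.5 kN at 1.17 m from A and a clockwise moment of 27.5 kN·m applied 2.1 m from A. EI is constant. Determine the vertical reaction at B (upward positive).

R_B = 34.85 kN

Choose R_B as the redundant. The primary structure is the cantilever fixed at A.
Downward deflection at the released point B due to the loads:
  point load 167.5 at a = 1.17: Pa²(3L − a)/(6EI) = 356.5/EI
  clockwise couple 27.5 at a = 2.1: M₀a(2L − a)/(2EI) = 141.5/EI
  δ_0 = 498/EI
Flexibility coefficient — unit upward force at B: δ_{BB} = L³/(3EI) = 14.29/EI.
The prop prevents deflection at B: R_B = δ_0/δ_{BB} = 498/14.29 = 34.85 kN.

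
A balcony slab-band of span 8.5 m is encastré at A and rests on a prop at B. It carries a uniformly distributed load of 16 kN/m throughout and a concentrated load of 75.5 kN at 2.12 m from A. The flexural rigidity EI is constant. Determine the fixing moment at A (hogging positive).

M_A = 249.7 kN·m

Release the roller at B. Primary structure: cantilever fixed at A.
Downward deflection at the released point B due to the loads:
  UDL 16: wL⁴/(8EI) = 10440/EI
  point load 75.5 at a = 2.12: Pa²(3L − a)/(6EI) = 1322/EI
  δ_0 = 11762/EI
Flexibility coefficient — unit upward force at B: δ_{BB} = L³/(3EI) = 204.7/EI.
Compatibility at B: δ_0 − R_B·δ_{BB} = 0, so R_B = 11762/204.7 = 57.46 kN.
Moment equilibrium about A: M_A = Σ(load moments about A) − R_B·L = 738.1 − 57.46×8.5 = 249.7 kN·m.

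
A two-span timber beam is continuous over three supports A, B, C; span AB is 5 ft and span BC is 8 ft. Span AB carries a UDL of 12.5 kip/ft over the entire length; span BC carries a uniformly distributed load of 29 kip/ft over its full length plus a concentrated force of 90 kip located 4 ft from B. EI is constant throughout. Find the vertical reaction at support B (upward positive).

Take M_B as the redundant. Released structure: two simple spans AB and BC with a hinge at B.
End slopes at the hinge B, treating each span as simply supported:
  span AB: UDL 12.5: wL³/(24EI) = 65.1/EI
  span BC: UDL 29: wL³/(24EI) = 618.7/EI
  span BC: point load 90 at a = 4: Pab(L + b)/(6LEI) = 360/EI
  relative rotation θ_0 = (65.1 + 978.7)/EI = 1044/EI
A unit hogging moment at B produces rotation L₁/(3EI) + L₂/(3EI) = 4.333/EI.
Slope continuity at B: θ_0 = M_B·4.333/EI, so M_B = 1044/4.333 = 240.9 kip·ft (hogging).
Span AB, ΣM about A with M_B applied at B: R_B^{AB}·5 = 156.2 + 240.9, so R_B^{AB} = 79.42 kip and R_A = 62.5 − 79.42 = -16.92 kip.
Span BC, ΣM about C: R_B^{BC}·8 = 1288 + 240.9, so R_B^{BC} = 191.1 kip and R_C = 322 − 191.1 = 130.9 kip.
R_B = 79.42 + 191.1 = 270.5 kip.

R_B = 270.5 kip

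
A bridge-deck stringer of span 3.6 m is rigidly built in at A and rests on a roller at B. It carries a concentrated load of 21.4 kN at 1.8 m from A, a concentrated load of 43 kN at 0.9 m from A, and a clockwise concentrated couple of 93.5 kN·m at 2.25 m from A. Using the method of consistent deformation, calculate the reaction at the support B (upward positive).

Release the roller at B. Primary structure: cantilever fixed at A.
Downward deflection at the released point B due to the loads:
  point load 21.4 at a = 1.8: Pa²(3L − a)/(6EI) = 104/EI
  point load 43 at a = 0.9: Pa²(3L − a)/(6EI) = 57.47/EI
  clockwise couple 93.5 at a = 2.25: M₀a(2L − a)/(2EI) = 520.7/EI
  δ_0 = 682.2/EI
Flexibility coefficient — unit upward force at B: δ_{BB} = L³/(3EI) = 15.55/EI.
Compatibility at B: δ_0 − R_B·δ_{BB} = 0, so R_B = 682.2/15.55 = 43.86 kN.

R_B = 43.86 kN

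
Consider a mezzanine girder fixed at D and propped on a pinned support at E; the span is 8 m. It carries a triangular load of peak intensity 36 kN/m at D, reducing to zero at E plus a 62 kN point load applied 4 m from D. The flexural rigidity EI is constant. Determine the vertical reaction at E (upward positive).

R_E = 48.17 kN

Take the reaction at E as the redundant and release it; the primary structure is a cantilever fixed at D.
Deflection at E on the released cantilever, summing each load's contribution:
  triangular load, peak 36 at the fixed end: w₀L⁴/(30EI) = 4915/EI
  point load 62 at a = 4: Pa²(3L − a)/(6EI) = 3307/EI
  δ_0 = 8222/EI
Tip deflection under a unit load at E: L³/(3EI) = 170.7/EI.
The prop prevents deflection at E: R_E = δ_0/δ_{EE} = 8222/170.7 = 48.17 kN.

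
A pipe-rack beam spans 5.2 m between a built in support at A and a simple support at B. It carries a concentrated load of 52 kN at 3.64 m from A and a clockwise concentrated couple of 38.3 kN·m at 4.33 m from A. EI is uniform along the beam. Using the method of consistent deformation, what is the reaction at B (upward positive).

Release the roller at B. Primary structure: cantilever fixed at A.
Free-end deflection of the primary structure under the applied loading (downward +):
  point load 52 at a = 3.64: Pa²(3L − a)/(6EI) = 1373/EI
  clockwise couple 38.3 at a = 4.33: M₀a(2L − a)/(2EI) = 503.3/EI
  δ_0 = 1877/EI
Tip deflection under a unit load at B: L³/(3EI) = 46.87/EI.
The prop prevents deflection at B: R_B = δ_0/δ_{BB} = 1877/46.87 = 40.04 kN.

R_B = 40.04 kN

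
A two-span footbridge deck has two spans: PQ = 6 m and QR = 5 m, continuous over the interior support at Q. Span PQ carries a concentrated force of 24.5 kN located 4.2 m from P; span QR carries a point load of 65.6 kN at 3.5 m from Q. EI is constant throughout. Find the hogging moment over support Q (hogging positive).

M_Q = 34.66 kN·m

Insert a hinge at Q; M_Q is the redundant, and each span becomes simply supported.
Rotations at Q on the released spans (each span's end-slope, ×1/EI):
  span PQ: point load 24.5 at a = 4.2: Pab(L + a)/(6LEI) = 52.48/EI
  span QR: point load 65.6 at a = 3.5: Pab(L + b)/(6LEI) = 74.62/EI
  relative rotation θ_0 = (52.48 + 74.62)/EI = 127.1/EI
A unit hogging moment at Q produces rotation L₁/(3EI) + L₂/(3EI) = 3.667/EI.
Compatibility: M_Q·(L₁+L₂)/(3EI) = θ_0, giving M_Q = 34.66 kN·m (hogging).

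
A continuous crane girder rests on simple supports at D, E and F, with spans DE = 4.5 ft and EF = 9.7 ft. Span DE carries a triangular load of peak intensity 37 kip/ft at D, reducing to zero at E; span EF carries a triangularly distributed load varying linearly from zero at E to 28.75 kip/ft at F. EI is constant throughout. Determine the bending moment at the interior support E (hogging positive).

Take M_E as the redundant. Released structure: two simple spans DE and EF with a hinge at E.
Discontinuity in slope at E on the released structure — sum the simple-span end rotations:
  span DE: triangular load, peak 37: 7w₀L³/(360EI) = 65.56/EI
  span EF: triangular load, peak 28.75: 7w₀L³/(360EI) = 510.2/EI
  relative rotation θ_0 = (65.56 + 510.2)/EI = 575.8/EI
A unit hogging moment at E produces rotation L₁/(3EI) + L₂/(3EI) = 4.733/EI.
Compatibility: M_E·(L₁+L₂)/(3EI) = θ_0, giving M_E = 121.6 kip·ft (hogging).

M_E = 121.6 kip·ft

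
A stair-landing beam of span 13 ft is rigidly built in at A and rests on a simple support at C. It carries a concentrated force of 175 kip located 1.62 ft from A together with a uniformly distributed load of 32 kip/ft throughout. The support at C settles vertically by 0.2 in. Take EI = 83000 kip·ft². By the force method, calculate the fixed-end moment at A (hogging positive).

Take the reaction at C as the redundant and release it; the primary structure is a cantilever fixed at A.
Downward deflection at the released point C due to the loads:
  point load 175 at a = 1.62: Pa²(3L − a)/(6EI) = 2861/EI
  UDL 32: wL⁴/(8EI) = 114244/EI
  δ_0 = 117105/EI
Tip deflection under a unit load at C: L³/(3EI) = 732.3/EI.
With EI = 83000 kip·ft²: δ_0 = 1.4109 ft and δ_{CC} = 0.008823 ft/kip.
Compatibility — the beam at C must follow the support down by 0.01667 ft: δ_0 − R_C·δ_{CC} = 0.01667, so R_C = (1.4109 − 0.01667)/0.008823 = 158 kip.
Moment equilibrium about A: M_A = Σ(load moments about A) − R_C·L = 2988 − 158×13 = 933.3 kip·ft.

M_A = 933.3 kip·ft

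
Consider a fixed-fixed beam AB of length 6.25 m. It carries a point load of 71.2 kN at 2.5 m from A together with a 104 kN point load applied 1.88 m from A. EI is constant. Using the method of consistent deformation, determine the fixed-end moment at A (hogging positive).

M_A = 159.7 kN·m

Release both end moments; the primary structure is a simply-supported span AB with redundants M_A and M_B.
Simple-span end rotations at A and B under the given loads:
  at A: point load 71.2 at a = 2.5: Pab(L + b)/(6LEI) = 178/EI
  at B: point load 71.2 at a = 2.5: Pab(L + a)/(6LEI) = 155.8/EI
  at A: point load 104 at a = 1.88: Pab(L + b)/(6LEI) = 242/EI
  at B: point load 104 at a = 1.88: Pab(L + a)/(6LEI) = 185.2/EI
  θ_A0 = 420/EI,  θ_B0 = 341/EI
Flexibility coefficients: a unit moment at one end gives L/(3EI) there and L/(6EI) at the far end, so f₁₁ = f₂₂ = 2.083/EI and f₁₂ = f₂₁ = 1.042/EI.
Compatibility — zero rotation at each built-in end:
  2.083 M_A + 1.042 M_B = 420
  1.042 M_A + 2.083 M_B = 341
Solving the pair gives M_A = 159.7 kN·m and M_B = 83.84 kN·m (hogging).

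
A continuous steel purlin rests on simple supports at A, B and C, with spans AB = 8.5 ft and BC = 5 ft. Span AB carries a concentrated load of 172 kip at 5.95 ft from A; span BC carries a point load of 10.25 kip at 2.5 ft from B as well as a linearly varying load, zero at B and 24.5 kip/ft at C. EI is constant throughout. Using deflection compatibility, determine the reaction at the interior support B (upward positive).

R_B = 203.5 kip

Release continuity at B by inserting a hinge; the redundant is the internal moment M_B. The primary structure is two simply-supported spans AB and BC.
End slopes at the hinge B, treating each span as simply supported:
  span AB: point load 172 at a = 5.95: Pab(L + a)/(6LEI) = 739.4/EI
  span BC: point load 10.25 at a = 2.5: Pab(L + b)/(6LEI) = 16.02/EI
  span BC: triangular load, peak 24.5: 7w₀L³/(360EI) = 59.55/EI
  relative rotation θ_0 = (739.4 + 75.56)/EI = 815/EI
A unit hogging moment at B produces rotation L₁/(3EI) + L₂/(3EI) = 4.5/EI.
Slope continuity at B: θ_0 = M_B·4.5/EI, so M_B = 815/4.5 = 181.1 kip·ft (hogging).
Span AB, ΣM about A with M_B applied at B: R_B^{AB}·8.5 = 1023 + 181.1, so R_B^{AB} = 141.7 kip and R_A = 172 − 141.7 = 30.29 kip.
Span BC, ΣM about C: R_B^{BC}·5 = 127.7 + 181.1, so R_B^{BC} = 61.76 kip and R_C = 71.5 − 61.76 = 9.737 kip.
R_B = 141.7 + 61.76 = 203.5 kip.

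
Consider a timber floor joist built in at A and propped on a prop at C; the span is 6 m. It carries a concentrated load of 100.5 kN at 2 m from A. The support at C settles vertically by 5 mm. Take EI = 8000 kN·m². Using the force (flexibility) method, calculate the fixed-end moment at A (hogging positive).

M_A = 115 kN·m

Choose R_C as the redundant. The primary structure is the cantilever fixed at A.
Deflection at C on the released cantilever, summing each load's contribution:
  point load 100.5 at a = 2: Pa²(3L − a)/(6EI) = 1072/EI
Tip deflection under a unit load at C: L³/(3EI) = 72/EI.
With EI = 8000 kN·m²: δ_0 = 0.134 m and δ_{CC} = 0.009 m/kN.
Compatibility — the beam at C must follow the support down by 0.005 m: δ_0 − R_C·δ_{CC} = 0.005, so R_C = (0.134 − 0.005)/0.009 = 14.33 kN.
Moment equilibrium about A: M_A = Σ(load moments about A) − R_C·L = 201 − 14.33×6 = 115 kN·m.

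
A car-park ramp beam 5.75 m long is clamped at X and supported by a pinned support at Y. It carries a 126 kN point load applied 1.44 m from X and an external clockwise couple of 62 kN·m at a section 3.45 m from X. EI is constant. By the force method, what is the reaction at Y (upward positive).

R_Y = 24.45 kN

Choose R_Y as the redundant. The primary structure is the cantilever fixed at X.
Deflection at Y on the released cantilever, summing each load's contribution:
  point load 126 at a = 1.44: Pa²(3L − a)/(6EI) = 688.5/EI
  clockwise couple 62 at a = 3.45: M₀a(2L − a)/(2EI) = 860.9/EI
  δ_0 = 1549/EI
Tip deflection under a unit load at Y: L³/(3EI) = 63.37/EI.
Compatibility at Y: δ_0 − R_Y·δ_{YY} = 0, so R_Y = 1549/63.37 = 24.45 kN.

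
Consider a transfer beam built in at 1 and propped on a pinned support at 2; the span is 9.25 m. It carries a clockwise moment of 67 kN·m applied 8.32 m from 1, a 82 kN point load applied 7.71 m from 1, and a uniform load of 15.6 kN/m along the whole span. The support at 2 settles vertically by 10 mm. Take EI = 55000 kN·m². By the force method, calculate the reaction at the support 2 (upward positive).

Take the reaction at 2 as the redundant and release it; the primary structure is a cantilever fixed at 1.
Primary-structure tip deflection at 2 by superposition:
  clockwise couple 67 at a = 8.32: M₀a(2L − a)/(2EI) = 2837/EI
  point load 82 at a = 7.71: Pa²(3L − a)/(6EI) = 16281/EI
  UDL 15.6: wL⁴/(8EI) = 14276/EI
  δ_0 = 33394/EI
Tip deflection under a unit load at 2: L³/(3EI) = 263.8/EI.
With EI = 55000 kN·m²: δ_0 = 0.60716 m and δ_{22} = 0.004797 m/kN.
Compatibility — the beam at 2 must follow the support down by 0.01 m: δ_0 − R_2·δ_{22} = 0.01, so R_2 = (0.60716 − 0.01)/0.004797 = 124.5 kN.

R_2 = 124.5 kN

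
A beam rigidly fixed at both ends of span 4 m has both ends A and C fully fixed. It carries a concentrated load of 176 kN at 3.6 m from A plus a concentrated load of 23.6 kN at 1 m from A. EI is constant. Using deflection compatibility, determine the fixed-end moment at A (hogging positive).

M_A = 19.61 kN·m

Take the two fixed-end moments M_A, M_C as redundants; the released structure is the simple span AC.
End rotations of the released simple span under the applied load (×1/EI):
  at A: point load 176 at a = 3.6: Pab(L + b)/(6LEI) = 46.46/EI
  at C: point load 176 at a = 3.6: Pab(L + a)/(6LEI) = 80.26/EI
  at A: point load 23.6 at a = 1: Pab(L + b)/(6LEI) = 20.65/EI
  at C: point load 23.6 at a = 1: Pab(L + a)/(6LEI) = 14.75/EI
  θ_A0 = 67.11/EI,  θ_C0 = 95.01/EI
Flexibility coefficients: a unit moment at one end gives L/(3EI) there and L/(6EI) at the far end, so f₁₁ = f₂₂ = 1.333/EI and f₁₂ = f₂₁ = 0.6667/EI.
Compatibility — zero rotation at each built-in end:
  1.333 M_A + 0.6667 M_C = 67.11
  0.6667 M_A + 1.333 M_C = 95.01
Solving the pair gives M_A = 19.61 kN·m and M_C = 61.45 kN·m (hogging).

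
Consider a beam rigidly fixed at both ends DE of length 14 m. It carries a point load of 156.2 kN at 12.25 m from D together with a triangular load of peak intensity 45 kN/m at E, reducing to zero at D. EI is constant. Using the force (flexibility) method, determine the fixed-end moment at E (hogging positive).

Take the two fixed-end moments M_D, M_E as redundants; the released structure is the simple span DE.
On the primary (simply-supported) span, the end slopes from the loading are:
  at D: point load 156.2 at a = 12.25: Pab(L + b)/(6LEI) = 627.9/EI
  at E: point load 156.2 at a = 12.25: Pab(L + a)/(6LEI) = 1046/EI
  at D: triangular load, peak 45: 7w₀L³/(360EI) = 2401/EI
  at E: triangular load, peak 45: w₀L³/(45EI) = 2744/EI
  θ_D0 = 3029/EI,  θ_E0 = 3790/EI
Flexibility coefficients: a unit moment at one end gives L/(3EI) there and L/(6EI) at the far end, so f₁₁ = f₂₂ = 4.667/EI and f₁₂ = f₂₁ = 2.333/EI.
Compatibility — zero rotation at each built-in end:
  4.667 M_D + 2.333 M_E = 3029
  2.333 M_D + 4.667 M_E = 3790
Solving the pair gives M_D = 323.9 kN·m and M_E = 650.3 kN·m (hogging).

M_E = 650.3 kN·m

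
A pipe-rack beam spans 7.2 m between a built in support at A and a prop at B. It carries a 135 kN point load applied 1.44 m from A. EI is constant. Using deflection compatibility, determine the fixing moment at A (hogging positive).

Release the roller at B. Primary structure: cantilever fixed at A.
Deflection at B on the released cantilever, summing each load's contribution:
  point load 135 at a = 1.44: Pa²(3L − a)/(6EI) = 940.6/EI
Flexibility coefficient — unit upward force at B: δ_{BB} = L³/(3EI) = 124.4/EI.
Compatibility at B: δ_0 − R_B·δ_{BB} = 0, so R_B = 940.6/124.4 = 7.56 kN.
Moment equilibrium about A: M_A = Σ(load moments about A) − R_B·L = 194.4 − 7.56×7.2 = 140 kN·m.

M_A = 140 kN·m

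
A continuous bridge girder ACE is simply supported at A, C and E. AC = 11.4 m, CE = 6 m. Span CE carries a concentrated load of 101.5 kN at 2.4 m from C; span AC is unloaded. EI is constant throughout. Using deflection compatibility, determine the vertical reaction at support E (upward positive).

Insert a hinge at C; M_C is the redundant, and each span becomes simply supported.
End slopes at the hinge C, treating each span as simply supported:
  span CE: point load 101.5 at a = 2.4: Pab(L + b)/(6LEI) = 233.9/EI
  relative rotation θ_0 = (0 + 233.9)/EI = 233.9/EI
A unit hogging moment at C produces rotation L₁/(3EI) + L₂/(3EI) = 5.8/EI.
Slope continuity at C: θ_0 = M_C·5.8/EI, so M_C = 233.9/5.8 = 40.32 kN·m (hogging).
Span CE, ΣM about E: R_C^{CE}·6 = 365.4 + 40.32, so R_C^{CE} = 67.62 kN and R_E = 101.5 − 67.62 = 33.88 kN.

R_E = 33.88 kN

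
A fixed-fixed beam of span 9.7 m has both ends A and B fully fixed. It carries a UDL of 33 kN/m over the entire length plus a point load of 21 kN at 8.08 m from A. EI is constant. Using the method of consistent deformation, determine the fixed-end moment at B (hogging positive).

Release both end moments; the primary structure is a simply-supported span AB with redundants M_A and M_B.
Simple-span end rotations at A and B under the given loads:
  at A: UDL 33: wL³/(24EI) = 1255/EI
  at B: UDL 33: wL³/(24EI) = 1255/EI
  at A: point load 21 at a = 8.08: Pab(L + b)/(6LEI) = 53.46/EI
  at B: point load 21 at a = 8.08: Pab(L + a)/(6LEI) = 83.98/EI
  θ_A0 = 1308/EI,  θ_B0 = 1339/EI
Flexibility coefficients: a unit moment at one end gives L/(3EI) there and L/(6EI) at the far end, so f₁₁ = f₂₂ = 3.233/EI and f₁₂ = f₂₁ = 1.617/EI.
Compatibility — zero rotation at each built-in end:
  3.233 M_A + 1.617 M_B = 1308
  1.617 M_A + 3.233 M_B = 1339
Solving the pair gives M_A = 263.5 kN·m and M_B = 282.4 kN·m (hogging).

M_B = 282.4 kN·m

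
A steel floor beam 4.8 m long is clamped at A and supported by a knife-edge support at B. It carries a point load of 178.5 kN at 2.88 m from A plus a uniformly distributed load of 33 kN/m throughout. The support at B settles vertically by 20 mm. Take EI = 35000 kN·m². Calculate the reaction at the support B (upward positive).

Choose R_B as the redundant. The primary structure is the cantilever fixed at A.
Primary-structure tip deflection at B by superposition:
  point load 178.5 at a = 2.88: Pa²(3L − a)/(6EI) = 2843/EI
  UDL 33: wL⁴/(8EI) = 2190/EI
  δ_0 = 5032/EI
Tip deflection under a unit load at B: L³/(3EI) = 36.86/EI.
With EI = 35000 kN·m²: δ_0 = 0.14378 m and δ_{BB} = 0.001053 m/kN.
Compatibility — the beam at B must follow the support down by 0.02 m: δ_0 − R_B·δ_{BB} = 0.02, so R_B = (0.14378 − 0.02)/0.001053 = 117.5 kN.

R_B = 117.5 kN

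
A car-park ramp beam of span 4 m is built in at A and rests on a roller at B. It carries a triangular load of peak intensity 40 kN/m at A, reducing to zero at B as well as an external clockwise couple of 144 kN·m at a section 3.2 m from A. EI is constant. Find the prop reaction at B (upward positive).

Take the reaction at B as the redundant and release it; the primary structure is a cantilever fixed at A.
Free-end deflection of the primary structure under the applied loading (downward +):
  triangular load, peak 40 at the fixed end: w₀L⁴/(30EI) = 341.3/EI
  clockwise couple 144 at a = 3.2: M₀a(2L − a)/(2EI) = 1106/EI
  δ_0 = 1447/EI
Tip deflection under a unit load at B: L³/(3EI) = 21.33/EI.
The prop prevents deflection at B: R_B = δ_0/δ_{BB} = 1447/21.33 = 67.84 kN.

R_B = 67.84 kN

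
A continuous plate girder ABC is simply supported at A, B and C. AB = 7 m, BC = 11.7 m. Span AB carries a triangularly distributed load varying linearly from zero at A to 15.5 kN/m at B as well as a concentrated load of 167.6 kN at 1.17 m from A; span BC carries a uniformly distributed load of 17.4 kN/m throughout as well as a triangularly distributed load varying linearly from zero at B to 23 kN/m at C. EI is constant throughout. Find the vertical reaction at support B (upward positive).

R_B = 292.1 kN

Take M_B as the redundant. Released structure: two simple spans AB and BC with a hinge at B.
Rotations at B on the released spans (each span's end-slope, ×1/EI):
  span AB: triangular load, peak 15.5: w₀L³/(45EI) = 118.1/EI
  span AB: point load 167.6 at a = 1.17: Pab(L + a)/(6LEI) = 222.4/EI
  span BC: UDL 17.4: wL³/(24EI) = 1161/EI
  span BC: triangular load, peak 23: 7w₀L³/(360EI) = 716.3/EI
  relative rotation θ_0 = (340.5 + 1877)/EI = 2218/EI
A unit hogging moment at B produces rotation L₁/(3EI) + L₂/(3EI) = 6.233/EI.
Slope continuity at B: θ_0 = M_B·6.233/EI, so M_B = 2218/6.233 = 355.8 kN·m (hogging).
Span AB, ΣM about A with M_B applied at B: R_B^{AB}·7 = 449.3 + 355.8, so R_B^{AB} = 115 kN and R_A = 221.8 − 115 = 106.8 kN.
Span BC, ΣM about C: R_B^{BC}·11.7 = 1716 + 355.8, so R_B^{BC} = 177.1 kN and R_C = 338.1 − 177.1 = 161.1 kN.
R_B = 115 + 177.1 = 292.1 kN.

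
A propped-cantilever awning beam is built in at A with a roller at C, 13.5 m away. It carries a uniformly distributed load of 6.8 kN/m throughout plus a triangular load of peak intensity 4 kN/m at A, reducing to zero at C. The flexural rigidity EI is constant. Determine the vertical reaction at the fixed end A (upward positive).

R_A = 78.97 kN

Remove the prop at C; the released (primary) structure is a cantilever built in at A.
Deflection at C on the released cantilever, summing each load's contribution:
  UDL 6.8: wL⁴/(8EI) = 28233/EI
  triangular load, peak 4 at the fixed end: w₀L⁴/(30EI) = 4429/EI
  δ_0 = 32661/EI
Flexibility coefficient — unit upward force at C: δ_{CC} = L³/(3EI) = 820.1/EI.
Compatibility at C: δ_0 − R_C·δ_{CC} = 0, so R_C = 32661/820.1 = 39.83 kN.
Vertical equilibrium: R_A = ΣP − R_C = 118.8 − 39.83 = 78.97 kN.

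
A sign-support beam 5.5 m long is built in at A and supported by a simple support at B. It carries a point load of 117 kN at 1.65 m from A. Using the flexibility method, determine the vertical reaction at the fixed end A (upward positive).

Release the roller at B. Primary structure: cantilever fixed at A.
Free-end deflection of the primary structure under the applied loading (downward +):
  point load 117 at a = 1.65: Pa²(3L − a)/(6EI) = 788.4/EI
Tip deflection under a unit load at B: L³/(3EI) = 55.46/EI.
The prop prevents deflection at B: R_B = δ_0/δ_{BB} = 788.4/55.46 = 14.22 kN.
Vertical equilibrium: R_A = ΣP − R_B = 117 − 14.22 = 102.8 kN.

R_A = 102.8 kN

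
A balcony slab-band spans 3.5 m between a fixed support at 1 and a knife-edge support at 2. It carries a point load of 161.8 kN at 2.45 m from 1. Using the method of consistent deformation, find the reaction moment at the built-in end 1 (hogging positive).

M_1 = 77.3 kN·m

Take the reaction at 2 as the redundant and release it; the primary structure is a cantilever fixed at 1.
Free-end deflection of the primary structure under the applied loading (downward +):
  point load 161.8 at a = 2.45: Pa²(3L − a)/(6EI) = 1303/EI
Tip deflection under a unit load at 2: L³/(3EI) = 14.29/EI.
The prop prevents deflection at 2: R_2 = δ_0/δ_{22} = 1303/14.29 = 91.17 kN.
Moment equilibrium about 1: M_1 = Σ(load moments about 1) − R_2·L = 396.4 − 91.17×3.5 = 77.3 kN·m.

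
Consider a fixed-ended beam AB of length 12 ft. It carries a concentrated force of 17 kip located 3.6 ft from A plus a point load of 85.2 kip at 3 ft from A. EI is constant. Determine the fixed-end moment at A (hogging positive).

M_A = 173.8 kip·ft

Take the two fixed-end moments M_A, M_B as redundants; the released structure is the simple span AB.
On the primary (simply-supported) span, the end slopes from the loading are:
  at A: point load 17 at a = 3.6: Pab(L + b)/(6LEI) = 145.7/EI
  at B: point load 17 at a = 3.6: Pab(L + a)/(6LEI) = 111.4/EI
  at A: point load 85.2 at a = 3: Pab(L + b)/(6LEI) = 671/EI
  at B: point load 85.2 at a = 3: Pab(L + a)/(6LEI) = 479.2/EI
  θ_A0 = 816.6/EI,  θ_B0 = 590.6/EI
Flexibility coefficients: a unit moment at one end gives L/(3EI) there and L/(6EI) at the far end, so f₁₁ = f₂₂ = 4/EI and f₁₂ = f₂₁ = 2/EI.
Compatibility — zero rotation at each built-in end:
  4 M_A + 2 M_B = 816.6
  2 M_A + 4 M_B = 590.6
Solving the pair gives M_A = 173.8 kip·ft and M_B = 60.78 kip·ft (hogging).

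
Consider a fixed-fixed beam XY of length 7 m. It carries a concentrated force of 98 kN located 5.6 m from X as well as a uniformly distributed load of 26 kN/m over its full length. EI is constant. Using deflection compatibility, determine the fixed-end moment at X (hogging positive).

Take the two fixed-end moments M_X, M_Y as redundants; the released structure is the simple span XY.
Simple-span end rotations at X and Y under the given loads:
  at X: point load 98 at a = 5.6: Pab(L + b)/(6LEI) = 153.7/EI
  at Y: point load 98 at a = 5.6: Pab(L + a)/(6LEI) = 230.5/EI
  at X: UDL 26: wL³/(24EI) = 371.6/EI
  at Y: UDL 26: wL³/(24EI) = 371.6/EI
  θ_X0 = 525.2/EI,  θ_Y0 = 602.1/EI
Flexibility coefficients: a unit moment at one end gives L/(3EI) there and L/(6EI) at the far end, so f₁₁ = f₂₂ = 2.333/EI and f₁₂ = f₂₁ = 1.167/EI.
Compatibility — zero rotation at each built-in end:
  2.333 M_X + 1.167 M_Y = 525.2
  1.167 M_X + 2.333 M_Y = 602.1
Solving the pair gives M_X = 128.1 kN·m and M_Y = 194 kN·m (hogging).

M_X = 128.1 kN·m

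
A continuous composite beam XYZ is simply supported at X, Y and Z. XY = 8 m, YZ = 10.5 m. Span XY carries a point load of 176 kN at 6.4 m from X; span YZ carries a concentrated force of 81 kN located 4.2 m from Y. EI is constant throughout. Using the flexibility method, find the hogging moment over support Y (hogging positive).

M_Y = 180.4 kN·m

Release continuity at Y by inserting a hinge; the redundant is the internal moment M_Y. The primary structure is two simply-supported spans XY and YZ.
End slopes at the hinge Y, treating each span as simply supported:
  span XY: point load 176 at a = 6.4: Pab(L + a)/(6LEI) = 540.7/EI
  span YZ: point load 81 at a = 4.2: Pab(L + b)/(6LEI) = 571.5/EI
  relative rotation θ_0 = (540.7 + 571.5)/EI = 1112/EI
A unit hogging moment at Y produces rotation L₁/(3EI) + L₂/(3EI) = 6.167/EI.
Slope continuity at Y: θ_0 = M_Y·6.167/EI, so M_Y = 1112/6.167 = 180.4 kN·m (hogging).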